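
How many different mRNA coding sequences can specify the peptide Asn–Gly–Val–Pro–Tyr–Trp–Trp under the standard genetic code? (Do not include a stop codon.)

256

Asn: 2 codons.
Gly: 4 codons.
Val: 4 codons.
Pro: 4 codons.
Tyr: 2 codons.
Trp: 1 codon.
Trp: 1 codon.
2 × 4 × 4 × 4 × 2 × 1 × 1 = 256.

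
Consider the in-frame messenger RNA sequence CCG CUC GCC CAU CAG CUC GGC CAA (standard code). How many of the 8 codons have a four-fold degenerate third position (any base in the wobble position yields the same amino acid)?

Codon 1 CCG (Pro): third position 4-fold.
Codon 2 CUC (Leu): third position 4-fold.
Codon 3 GCC (Ala): third position 4-fold.
Codon 4 CAU (His): third position 2-fold.
Codon 5 CAG (Gln): third position 2-fold.
Codon 6 CUC (Leu): third position 4-fold.
Codon 7 GGC (Gly): third position 4-fold.
Codon 8 CAA (Gln): third position 2-fold.
Four-fold degenerate third positions: 5.

5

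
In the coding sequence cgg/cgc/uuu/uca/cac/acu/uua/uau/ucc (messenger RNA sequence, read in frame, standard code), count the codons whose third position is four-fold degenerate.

Codon 1 CGG (Arg): third position 4-fold.
Codon 2 CGC (Arg): third position 4-fold.
Codon 3 UUU (Phe): third position 2-fold.
Codon 4 UCA (Ser): third position 4-fold.
Codon 5 CAC (His): third position 2-fold.
Codon 6 ACU (Thr): third position 4-fold.
Codon 7 UUA (Leu): third position 2-fold.
Codon 8 UAU (Tyr): third position 2-fold.
Codon 9 UCC (Ser): third position 4-fold.
Four-fold degenerate third positions: 5.

5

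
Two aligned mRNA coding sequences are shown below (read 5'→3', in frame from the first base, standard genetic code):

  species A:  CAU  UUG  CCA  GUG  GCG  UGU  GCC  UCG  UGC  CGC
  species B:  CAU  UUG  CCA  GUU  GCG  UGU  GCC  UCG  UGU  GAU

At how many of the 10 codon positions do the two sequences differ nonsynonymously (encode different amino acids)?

1

Codon 1: CAU His / CAU His — identical.
Codon 2: UUG Leu / UUG Leu — identical.
Codon 3: CCA Pro / CCA Pro — identical.
Codon 4: GUG Val / GUU Val — synonymous.
Codon 5: GCG Ala / GCG Ala — identical.
Codon 6: UGU Cys / UGU Cys — identical.
Codon 7: GCC Ala / GCC Ala — identical.
Codon 8: UCG Ser / UCG Ser — identical.
Codon 9: UGC Cys / UGU Cys — synonymous.
Codon 10: CGC Arg / GAU Asp — nonsynonymous.
Nonsynonymous differences: 1.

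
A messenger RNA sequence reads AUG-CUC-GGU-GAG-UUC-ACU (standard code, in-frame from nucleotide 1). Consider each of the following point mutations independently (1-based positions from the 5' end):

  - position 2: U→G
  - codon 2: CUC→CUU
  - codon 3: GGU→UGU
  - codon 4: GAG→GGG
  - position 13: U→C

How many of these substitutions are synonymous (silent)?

Codon 1: AUG (Met) → AGG (Arg) — missense.
Codon 2: CUC (Leu) → CUU (Leu) — synonymous.
Codon 3: GGU (Gly) → UGU (Cys) — missense.
Codon 4: GAG (Glu) → GGG (Gly) — missense.
Codon 5: UUC (Phe) → CUC (Leu) — missense.
Synonymous: 1 of 5.

1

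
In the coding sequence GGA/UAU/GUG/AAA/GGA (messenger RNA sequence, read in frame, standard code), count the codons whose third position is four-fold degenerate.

3

Codon 1 GGA (Gly): third position 4-fold.
Codon 2 UAU (Tyr): third position 2-fold.
Codon 3 GUG (Val): third position 4-fold.
Codon 4 AAA (Lys): third position 2-fold.
Codon 5 GGA (Gly): third position 4-fold.
Four-fold degenerate third positions: 3.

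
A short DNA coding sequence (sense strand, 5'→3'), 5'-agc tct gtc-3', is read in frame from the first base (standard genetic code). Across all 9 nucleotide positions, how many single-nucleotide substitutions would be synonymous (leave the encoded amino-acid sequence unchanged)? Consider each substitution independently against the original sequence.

Codon 1 (AGC, Ser): 1 synonymous substitution.
Codon 2 (TCT, Ser): 3 synonymous substitutions.
Codon 3 (GTC, Val): 3 synonymous substitutions.
Total: 1 + 3 + 3 = 7.

7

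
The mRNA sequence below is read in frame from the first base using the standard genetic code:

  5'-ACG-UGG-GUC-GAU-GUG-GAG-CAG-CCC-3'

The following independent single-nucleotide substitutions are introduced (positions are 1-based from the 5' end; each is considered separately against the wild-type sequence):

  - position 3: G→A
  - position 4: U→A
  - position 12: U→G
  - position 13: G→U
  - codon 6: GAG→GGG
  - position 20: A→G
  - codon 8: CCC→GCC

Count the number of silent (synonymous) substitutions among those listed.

Codon 1: ACG (Thr) → ACA (Thr) — synonymous.
Codon 2: UGG (Trp) → AGG (Arg) — missense.
Codon 4: GAU (Asp) → GAG (Glu) — missense.
Codon 5: GUG (Val) → UUG (Leu) — missense.
Codon 6: GAG (Glu) → GGG (Gly) — missense.
Codon 7: CAG (Gln) → CGG (Arg) — missense.
Codon 8: CCC (Pro) → GCC (Ala) — missense.
Synonymous: 1 of 7.

1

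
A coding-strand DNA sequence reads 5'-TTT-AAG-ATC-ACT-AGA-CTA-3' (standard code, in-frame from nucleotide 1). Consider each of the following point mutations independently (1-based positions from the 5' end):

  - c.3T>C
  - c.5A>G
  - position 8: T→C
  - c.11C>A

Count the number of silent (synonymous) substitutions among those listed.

1

Codon 1: TTT (Phe) → TTC (Phe) — synonymous.
Codon 2: AAG (Lys) → AGG (Arg) — missense.
Codon 3: ATC (Ile) → ACC (Thr) — missense.
Codon 4: ACT (Thr) → AAT (Asn) — missense.
Synonymous: 1 of 4.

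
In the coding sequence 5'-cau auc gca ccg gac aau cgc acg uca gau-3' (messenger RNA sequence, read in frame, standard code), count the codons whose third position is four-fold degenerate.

5

Codon 1 CAU (His): third position 2-fold.
Codon 2 AUC (Ile): third position 3-fold.
Codon 3 GCA (Ala): third position 4-fold.
Codon 4 CCG (Pro): third position 4-fold.
Codon 5 GAC (Asp): third position 2-fold.
Codon 6 AAU (Asn): third position 2-fold.
Codon 7 CGC (Arg): third position 4-fold.
Codon 8 ACG (Thr): third position 4-fold.
Codon 9 UCA (Ser): third position 4-fold.
Codon 10 GAU (Asp): third position 2-fold.
Four-fold degenerate third positions: 5.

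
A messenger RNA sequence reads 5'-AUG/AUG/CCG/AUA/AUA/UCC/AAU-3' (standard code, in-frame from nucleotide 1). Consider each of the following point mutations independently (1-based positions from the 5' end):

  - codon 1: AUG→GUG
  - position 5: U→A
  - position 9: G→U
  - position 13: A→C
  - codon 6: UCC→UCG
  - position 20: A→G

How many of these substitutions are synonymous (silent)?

Codon 1: AUG (Met) → GUG (Val) — missense.
Codon 2: AUG (Met) → AAG (Lys) — missense.
Codon 3: CCG (Pro) → CCU (Pro) — synonymous.
Codon 5: AUA (Ile) → CUA (Leu) — missense.
Codon 6: UCC (Ser) → UCG (Ser) — synonymous.
Codon 7: AAU (Asn) → AGU (Ser) — missense.
Synonymous: 2 of 6.

2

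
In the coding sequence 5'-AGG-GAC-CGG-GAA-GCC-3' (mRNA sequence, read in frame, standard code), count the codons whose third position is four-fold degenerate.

2

Codon 1 AGG (Arg): third position 2-fold.
Codon 2 GAC (Asp): third position 2-fold.
Codon 3 CGG (Arg): third position 4-fold.
Codon 4 GAA (Glu): third position 2-fold.
Codon 5 GCC (Ala): third position 4-fold.
Four-fold degenerate third positions: 2.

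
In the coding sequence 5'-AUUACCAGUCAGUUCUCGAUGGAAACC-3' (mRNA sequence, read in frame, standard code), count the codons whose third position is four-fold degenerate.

3

Codon 1 AUU (Ile): third position 3-fold.
Codon 2 ACC (Thr): third position 4-fold.
Codon 3 AGU (Ser): third position 2-fold.
Codon 4 CAG (Gln): third position 2-fold.
Codon 5 UUC (Phe): third position 2-fold.
Codon 6 UCG (Ser): third position 4-fold.
Codon 7 AUG (Met): third position 1-fold.
Codon 8 GAA (Glu): third position 2-fold.
Codon 9 ACC (Thr): third position 4-fold.
Four-fold degenerate third positions: 3.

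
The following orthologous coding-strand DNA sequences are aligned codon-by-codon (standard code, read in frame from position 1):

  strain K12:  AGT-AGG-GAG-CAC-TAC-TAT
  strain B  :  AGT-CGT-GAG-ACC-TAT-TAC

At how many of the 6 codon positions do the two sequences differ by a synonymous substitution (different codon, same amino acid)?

Codon 1: AGT Ser / AGT Ser — identical.
Codon 2: AGG Arg / CGT Arg — synonymous.
Codon 3: GAG Glu / GAG Glu — identical.
Codon 4: CAC His / ACC Thr — nonsynonymous.
Codon 5: TAC Tyr / TAT Tyr — synonymous.
Codon 6: TAT Tyr / TAC Tyr — synonymous.
Synonymous differences: 3.

3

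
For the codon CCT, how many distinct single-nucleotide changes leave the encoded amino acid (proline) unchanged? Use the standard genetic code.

3

Position 1: none → 0 synonymous.
Position 2: none → 0 synonymous.
Position 3: CCC, CCA, CCG → 3 synonymous.
Total: 0 + 0 + 3 = 3.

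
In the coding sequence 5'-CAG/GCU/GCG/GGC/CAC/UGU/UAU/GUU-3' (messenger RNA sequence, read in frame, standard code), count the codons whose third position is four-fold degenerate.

4

Codon 1 CAG (Gln): third position 2-fold.
Codon 2 GCU (Ala): third position 4-fold.
Codon 3 GCG (Ala): third position 4-fold.
Codon 4 GGC (Gly): third position 4-fold.
Codon 5 CAC (His): third position 2-fold.
Codon 6 UGU (Cys): third position 2-fold.
Codon 7 UAU (Tyr): third position 2-fold.
Codon 8 GUU (Val): third position 4-fold.
Four-fold degenerate third positions: 4.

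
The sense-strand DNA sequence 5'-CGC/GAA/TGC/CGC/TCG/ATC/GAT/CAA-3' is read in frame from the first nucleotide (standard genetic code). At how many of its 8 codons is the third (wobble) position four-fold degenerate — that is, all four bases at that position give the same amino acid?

Codon 1 CGC (Arg): third position 4-fold.
Codon 2 GAA (Glu): third position 2-fold.
Codon 3 TGC (Cys): third position 2-fold.
Codon 4 CGC (Arg): third position 4-fold.
Codon 5 TCG (Ser): third position 4-fold.
Codon 6 ATC (Ile): third position 3-fold.
Codon 7 GAT (Asp): third position 2-fold.
Codon 8 CAA (Gln): third position 2-fold.
Four-fold degenerate third positions: 3.

3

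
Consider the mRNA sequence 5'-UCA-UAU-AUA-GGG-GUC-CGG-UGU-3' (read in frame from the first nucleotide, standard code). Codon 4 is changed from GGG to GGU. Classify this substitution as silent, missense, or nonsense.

Position 12 falls in codon 4: GGG → Gly.
After the substitution the codon is GGU → Gly.
Both encode Gly, so the change is synonymous.

silent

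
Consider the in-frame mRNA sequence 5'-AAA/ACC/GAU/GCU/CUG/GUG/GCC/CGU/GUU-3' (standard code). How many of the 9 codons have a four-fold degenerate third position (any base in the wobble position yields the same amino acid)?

Codon 1 AAA (Lys): third position 2-fold.
Codon 2 ACC (Thr): third position 4-fold.
Codon 3 GAU (Asp): third position 2-fold.
Codon 4 GCU (Ala): third position 4-fold.
Codon 5 CUG (Leu): third position 4-fold.
Codon 6 GUG (Val): third position 4-fold.
Codon 7 GCC (Ala): third position 4-fold.
Codon 8 CGU (Arg): third position 4-fold.
Codon 9 GUU (Val): third position 4-fold.
Four-fold degenerate third positions: 7.

7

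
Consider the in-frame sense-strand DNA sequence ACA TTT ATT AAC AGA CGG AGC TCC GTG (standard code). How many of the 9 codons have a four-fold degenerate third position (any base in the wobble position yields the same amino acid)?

4

Codon 1 ACA (Thr): third position 4-fold.
Codon 2 TTT (Phe): third position 2-fold.
Codon 3 ATT (Ile): third position 3-fold.
Codon 4 AAC (Asn): third position 2-fold.
Codon 5 AGA (Arg): third position 2-fold.
Codon 6 CGG (Arg): third position 4-fold.
Codon 7 AGC (Ser): third position 2-fold.
Codon 8 TCC (Ser): third position 4-fold.
Codon 9 GTG (Val): third position 4-fold.
Four-fold degenerate third positions: 4.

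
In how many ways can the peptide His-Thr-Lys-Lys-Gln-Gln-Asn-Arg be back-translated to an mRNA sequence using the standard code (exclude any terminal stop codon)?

1536

His: 2 codons.
Thr: 4 codons.
Lys: 2 codons.
Lys: 2 codons.
Gln: 2 codons.
Gln: 2 codons.
Asn: 2 codons.
Arg: 6 codons.
2 × 4 × 2 × 2 × 2 × 2 × 2 × 6 = 1536.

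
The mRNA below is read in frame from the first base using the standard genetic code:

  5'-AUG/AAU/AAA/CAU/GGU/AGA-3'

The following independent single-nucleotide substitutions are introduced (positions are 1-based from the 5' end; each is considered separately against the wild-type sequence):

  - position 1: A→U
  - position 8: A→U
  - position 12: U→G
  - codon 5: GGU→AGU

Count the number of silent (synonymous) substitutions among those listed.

Codon 1: AUG (Met) → UUG (Leu) — missense.
Codon 3: AAA (Lys) → AUA (Ile) — missense.
Codon 4: CAU (His) → CAG (Gln) — missense.
Codon 5: GGU (Gly) → AGU (Ser) — missense.
Synonymous: 0 of 4.

0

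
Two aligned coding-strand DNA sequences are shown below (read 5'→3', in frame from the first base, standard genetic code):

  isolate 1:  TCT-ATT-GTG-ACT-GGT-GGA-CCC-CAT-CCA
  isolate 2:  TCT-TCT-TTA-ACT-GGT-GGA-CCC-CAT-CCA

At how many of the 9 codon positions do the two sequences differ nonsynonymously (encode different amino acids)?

2

Codon 1: TCT Ser / TCT Ser — identical.
Codon 2: ATT Ile / TCT Ser — nonsynonymous.
Codon 3: GTG Val / TTA Leu — nonsynonymous.
Codon 4: ACT Thr / ACT Thr — identical.
Codon 5: GGT Gly / GGT Gly — identical.
Codon 6: GGA Gly / GGA Gly — identical.
Codon 7: CCC Pro / CCC Pro — identical.
Codon 8: CAT His / CAT His — identical.
Codon 9: CCA Pro / CCA Pro — identical.
Nonsynonymous differences: 2.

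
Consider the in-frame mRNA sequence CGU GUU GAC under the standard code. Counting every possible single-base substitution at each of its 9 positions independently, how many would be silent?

7

Codon 1 (CGU, Arg): 3 synonymous substitutions.
Codon 2 (GUU, Val): 3 synonymous substitutions.
Codon 3 (GAC, Asp): 1 synonymous substitution.
Total: 3 + 3 + 1 = 7.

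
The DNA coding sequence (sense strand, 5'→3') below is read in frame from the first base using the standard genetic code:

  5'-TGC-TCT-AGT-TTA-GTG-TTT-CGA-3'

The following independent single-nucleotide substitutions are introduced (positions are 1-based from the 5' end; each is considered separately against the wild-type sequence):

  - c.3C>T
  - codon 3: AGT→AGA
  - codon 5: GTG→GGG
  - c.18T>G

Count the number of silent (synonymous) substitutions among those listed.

1

Codon 1: TGC (Cys) → TGT (Cys) — synonymous.
Codon 3: AGT (Ser) → AGA (Arg) — missense.
Codon 5: GTG (Val) → GGG (Gly) — missense.
Codon 6: TTT (Phe) → TTG (Leu) — missense.
Synonymous: 1 of 4.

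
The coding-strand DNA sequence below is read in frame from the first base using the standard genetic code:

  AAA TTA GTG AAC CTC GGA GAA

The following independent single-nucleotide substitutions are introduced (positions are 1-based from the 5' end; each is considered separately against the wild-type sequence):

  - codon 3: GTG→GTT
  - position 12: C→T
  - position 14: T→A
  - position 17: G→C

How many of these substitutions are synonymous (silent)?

Codon 3: GTG (Val) → GTT (Val) — synonymous.
Codon 4: AAC (Asn) → AAT (Asn) — synonymous.
Codon 5: CTC (Leu) → CAC (His) — missense.
Codon 6: GGA (Gly) → GCA (Ala) — missense.
Synonymous: 2 of 4.

2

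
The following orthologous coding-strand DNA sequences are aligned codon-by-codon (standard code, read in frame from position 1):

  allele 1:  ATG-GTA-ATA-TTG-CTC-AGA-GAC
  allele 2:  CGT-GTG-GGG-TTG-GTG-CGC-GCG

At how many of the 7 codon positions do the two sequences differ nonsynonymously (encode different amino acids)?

4

Codon 1: ATG Met / CGT Arg — nonsynonymous.
Codon 2: GTA Val / GTG Val — synonymous.
Codon 3: ATA Ile / GGG Gly — nonsynonymous.
Codon 4: TTG Leu / TTG Leu — identical.
Codon 5: CTC Leu / GTG Val — nonsynonymous.
Codon 6: AGA Arg / CGC Arg — synonymous.
Codon 7: GAC Asp / GCG Ala — nonsynonymous.
Nonsynonymous differences: 4.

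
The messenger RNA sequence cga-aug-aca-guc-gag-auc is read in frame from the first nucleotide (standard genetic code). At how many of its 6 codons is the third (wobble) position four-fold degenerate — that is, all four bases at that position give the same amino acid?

3

Codon 1 CGA (Arg): third position 4-fold.
Codon 2 AUG (Met): third position 1-fold.
Codon 3 ACA (Thr): third position 4-fold.
Codon 4 GUC (Val): third position 4-fold.
Codon 5 GAG (Glu): third position 2-fold.
Codon 6 AUC (Ile): third position 3-fold.
Four-fold degenerate third positions: 3.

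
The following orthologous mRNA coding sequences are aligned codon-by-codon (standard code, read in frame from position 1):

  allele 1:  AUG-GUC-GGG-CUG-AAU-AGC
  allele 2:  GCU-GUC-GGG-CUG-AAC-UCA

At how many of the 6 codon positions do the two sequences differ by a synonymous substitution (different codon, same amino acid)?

2

Codon 1: AUG Met / GCU Ala — nonsynonymous.
Codon 2: GUC Val / GUC Val — identical.
Codon 3: GGG Gly / GGG Gly — identical.
Codon 4: CUG Leu / CUG Leu — identical.
Codon 5: AAU Asn / AAC Asn — synonymous.
Codon 6: AGC Ser / UCA Ser — synonymous.
Synonymous differences: 2.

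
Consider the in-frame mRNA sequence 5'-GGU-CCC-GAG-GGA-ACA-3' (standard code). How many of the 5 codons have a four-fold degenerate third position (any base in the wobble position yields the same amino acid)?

4

Codon 1 GGU (Gly): third position 4-fold.
Codon 2 CCC (Pro): third position 4-fold.
Codon 3 GAG (Glu): third position 2-fold.
Codon 4 GGA (Gly): third position 4-fold.
Codon 5 ACA (Thr): third position 4-fold.
Four-fold degenerate third positions: 4.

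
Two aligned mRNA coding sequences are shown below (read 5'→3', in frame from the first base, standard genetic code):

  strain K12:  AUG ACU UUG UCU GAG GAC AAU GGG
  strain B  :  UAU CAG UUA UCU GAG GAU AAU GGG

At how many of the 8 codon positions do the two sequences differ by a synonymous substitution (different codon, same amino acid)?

Codon 1: AUG Met / UAU Tyr — nonsynonymous.
Codon 2: ACU Thr / CAG Gln — nonsynonymous.
Codon 3: UUG Leu / UUA Leu — synonymous.
Codon 4: UCU Ser / UCU Ser — identical.
Codon 5: GAG Glu / GAG Glu — identical.
Codon 6: GAC Asp / GAU Asp — synonymous.
Codon 7: AAU Asn / AAU Asn — identical.
Codon 8: GGG Gly / GGG Gly — identical.
Synonymous differences: 2.

2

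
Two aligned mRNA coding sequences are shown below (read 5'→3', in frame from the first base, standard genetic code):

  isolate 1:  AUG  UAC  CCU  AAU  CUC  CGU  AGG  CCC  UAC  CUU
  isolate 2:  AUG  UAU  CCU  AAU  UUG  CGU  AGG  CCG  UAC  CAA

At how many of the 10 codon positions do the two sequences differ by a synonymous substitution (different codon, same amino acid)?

Codon 1: AUG Met / AUG Met — identical.
Codon 2: UAC Tyr / UAU Tyr — synonymous.
Codon 3: CCU Pro / CCU Pro — identical.
Codon 4: AAU Asn / AAU Asn — identical.
Codon 5: CUC Leu / UUG Leu — synonymous.
Codon 6: CGU Arg / CGU Arg — identical.
Codon 7: AGG Arg / AGG Arg — identical.
Codon 8: CCC Pro / CCG Pro — synonymous.
Codon 9: UAC Tyr / UAC Tyr — identical.
Codon 10: CUU Leu / CAA Gln — nonsynonymous.
Synonymous differences: 3.

3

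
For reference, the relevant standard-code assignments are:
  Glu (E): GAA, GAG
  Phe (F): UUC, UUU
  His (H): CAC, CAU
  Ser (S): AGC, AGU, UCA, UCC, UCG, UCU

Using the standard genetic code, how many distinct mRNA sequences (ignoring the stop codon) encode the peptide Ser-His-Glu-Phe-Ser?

Ser: 6 codons.
His: 2 codons.
Glu: 2 codons.
Phe: 2 codons.
Ser: 6 codons.
6 × 2 × 2 × 2 × 6 = 288.

288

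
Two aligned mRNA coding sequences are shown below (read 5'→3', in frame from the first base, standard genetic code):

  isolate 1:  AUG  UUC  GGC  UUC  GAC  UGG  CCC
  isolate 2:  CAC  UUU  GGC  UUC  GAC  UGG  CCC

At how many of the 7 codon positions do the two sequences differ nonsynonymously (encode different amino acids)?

1

Codon 1: AUG Met / CAC His — nonsynonymous.
Codon 2: UUC Phe / UUU Phe — synonymous.
Codon 3: GGC Gly / GGC Gly — identical.
Codon 4: UUC Phe / UUC Phe — identical.
Codon 5: GAC Asp / GAC Asp — identical.
Codon 6: UGG Trp / UGG Trp — identical.
Codon 7: CCC Pro / CCC Pro — identical.
Nonsynonymous differences: 1.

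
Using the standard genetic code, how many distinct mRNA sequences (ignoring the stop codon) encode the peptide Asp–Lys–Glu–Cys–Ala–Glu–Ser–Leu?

Asp: 2 codons.
Lys: 2 codons.
Glu: 2 codons.
Cys: 2 codons.
Ala: 4 codons.
Glu: 2 codons.
Ser: 6 codons.
Leu: 6 codons.
2 × 2 × 2 × 2 × 4 × 2 × 6 × 6 = 4608.

4608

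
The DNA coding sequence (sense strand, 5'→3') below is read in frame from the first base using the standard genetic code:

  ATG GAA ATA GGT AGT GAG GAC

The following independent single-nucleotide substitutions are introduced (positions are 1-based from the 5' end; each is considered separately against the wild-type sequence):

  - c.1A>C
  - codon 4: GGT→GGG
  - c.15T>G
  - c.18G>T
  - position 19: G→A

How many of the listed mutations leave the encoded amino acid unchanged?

Codon 1: ATG (Met) → CTG (Leu) — missense.
Codon 4: GGT (Gly) → GGG (Gly) — synonymous.
Codon 5: AGT (Ser) → AGG (Arg) — missense.
Codon 6: GAG (Glu) → GAT (Asp) — missense.
Codon 7: GAC (Asp) → AAC (Asn) — missense.
Synonymous: 1 of 5.

1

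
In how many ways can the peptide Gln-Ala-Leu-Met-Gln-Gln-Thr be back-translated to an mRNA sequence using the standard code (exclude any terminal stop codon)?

768

Gln: 2 codons.
Ala: 4 codons.
Leu: 6 codons.
Met: 1 codon.
Gln: 2 codons.
Gln: 2 codons.
Thr: 4 codons.
2 × 4 × 6 × 1 × 2 × 2 × 4 = 768.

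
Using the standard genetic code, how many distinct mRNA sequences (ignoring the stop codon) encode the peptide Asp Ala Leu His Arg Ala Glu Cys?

Asp: 2 codons.
Ala: 4 codons.
Leu: 6 codons.
His: 2 codons.
Arg: 6 codons.
Ala: 4 codons.
Glu: 2 codons.
Cys: 2 codons.
2 × 4 × 6 × 2 × 6 × 4 × 2 × 2 = 9216.

9216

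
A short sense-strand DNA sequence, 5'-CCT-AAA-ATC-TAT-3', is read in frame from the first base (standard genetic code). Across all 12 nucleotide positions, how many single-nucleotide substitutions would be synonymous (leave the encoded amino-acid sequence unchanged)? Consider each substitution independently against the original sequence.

Codon 1 (CCT, Pro): 3 synonymous substitutions.
Codon 2 (AAA, Lys): 1 synonymous substitution.
Codon 3 (ATC, Ile): 2 synonymous substitutions.
Codon 4 (TAT, Tyr): 1 synonymous substitution.
Total: 3 + 1 + 2 + 1 = 7.

7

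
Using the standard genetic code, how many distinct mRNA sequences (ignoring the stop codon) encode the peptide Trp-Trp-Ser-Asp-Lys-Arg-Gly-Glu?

1152

Trp: 1 codon.
Trp: 1 codon.
Ser: 6 codons.
Asp: 2 codons.
Lys: 2 codons.
Arg: 6 codons.
Gly: 4 codons.
Glu: 2 codons.
1 × 1 × 6 × 2 × 2 × 6 × 4 × 2 = 1152.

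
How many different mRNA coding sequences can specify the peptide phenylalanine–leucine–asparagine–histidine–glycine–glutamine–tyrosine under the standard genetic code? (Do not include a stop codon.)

768

Phe: 2 codons.
Leu: 6 codons.
Asn: 2 codons.
His: 2 codons.
Gly: 4 codons.
Gln: 2 codons.
Tyr: 2 codons.
2 × 6 × 2 × 2 × 4 × 2 × 2 = 768.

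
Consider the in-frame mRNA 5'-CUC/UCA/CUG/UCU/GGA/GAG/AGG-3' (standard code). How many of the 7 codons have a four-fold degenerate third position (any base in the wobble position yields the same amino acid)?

Codon 1 CUC (Leu): third position 4-fold.
Codon 2 UCA (Ser): third position 4-fold.
Codon 3 CUG (Leu): third position 4-fold.
Codon 4 UCU (Ser): third position 4-fold.
Codon 5 GGA (Gly): third position 4-fold.
Codon 6 GAG (Glu): third position 2-fold.
Codon 7 AGG (Arg): third position 2-fold.
Four-fold degenerate third positions: 5.

5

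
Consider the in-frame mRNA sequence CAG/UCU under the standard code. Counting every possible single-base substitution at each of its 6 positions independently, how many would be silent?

Codon 1 (CAG, Gln): 1 synonymous substitution.
Codon 2 (UCU, Ser): 3 synonymous substitutions.
Total: 1 + 3 = 4.

4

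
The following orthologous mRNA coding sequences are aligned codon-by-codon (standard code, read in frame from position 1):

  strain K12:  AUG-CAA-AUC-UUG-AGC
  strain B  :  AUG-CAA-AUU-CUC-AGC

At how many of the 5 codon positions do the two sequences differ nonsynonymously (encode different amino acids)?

Codon 1: AUG Met / AUG Met — identical.
Codon 2: CAA Gln / CAA Gln — identical.
Codon 3: AUC Ile / AUU Ile — synonymous.
Codon 4: UUG Leu / CUC Leu — synonymous.
Codon 5: AGC Ser / AGC Ser — identical.
Nonsynonymous differences: 0.

0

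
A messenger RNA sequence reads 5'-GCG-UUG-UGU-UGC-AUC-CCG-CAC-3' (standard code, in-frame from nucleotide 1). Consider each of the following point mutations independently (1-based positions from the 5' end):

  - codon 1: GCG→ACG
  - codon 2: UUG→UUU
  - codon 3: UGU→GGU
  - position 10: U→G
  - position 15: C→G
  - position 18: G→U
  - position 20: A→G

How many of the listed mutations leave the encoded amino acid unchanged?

Codon 1: GCG (Ala) → ACG (Thr) — missense.
Codon 2: UUG (Leu) → UUU (Phe) — missense.
Codon 3: UGU (Cys) → GGU (Gly) — missense.
Codon 4: UGC (Cys) → GGC (Gly) — missense.
Codon 5: AUC (Ile) → AUG (Met) — missense.
Codon 6: CCG (Pro) → CCU (Pro) — synonymous.
Codon 7: CAC (His) → CGC (Arg) — missense.
Synonymous: 1 of 7.

1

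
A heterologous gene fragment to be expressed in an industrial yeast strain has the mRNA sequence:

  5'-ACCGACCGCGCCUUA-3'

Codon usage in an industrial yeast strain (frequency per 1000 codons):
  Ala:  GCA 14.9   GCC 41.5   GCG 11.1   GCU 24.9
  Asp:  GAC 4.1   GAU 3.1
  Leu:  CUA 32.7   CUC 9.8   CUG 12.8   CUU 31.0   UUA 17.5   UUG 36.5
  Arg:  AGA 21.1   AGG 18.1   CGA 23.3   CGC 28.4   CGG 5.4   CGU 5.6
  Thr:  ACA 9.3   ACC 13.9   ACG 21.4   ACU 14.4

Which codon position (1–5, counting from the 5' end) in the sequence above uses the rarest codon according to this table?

2

Codon 1 ACC (Thr): 13.9 per 1000.
Codon 2 GAC (Asp): 4.1 per 1000.
Codon 3 CGC (Arg): 28.4 per 1000.
Codon 4 GCC (Ala): 41.5 per 1000.
Codon 5 UUA (Leu): 17.5 per 1000.
Lowest frequency is 4.1 at codon 2.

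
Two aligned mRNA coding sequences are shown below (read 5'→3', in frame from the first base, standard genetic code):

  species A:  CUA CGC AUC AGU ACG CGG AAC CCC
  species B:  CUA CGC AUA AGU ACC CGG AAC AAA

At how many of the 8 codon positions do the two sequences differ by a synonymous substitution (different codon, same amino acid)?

Codon 1: CUA Leu / CUA Leu — identical.
Codon 2: CGC Arg / CGC Arg — identical.
Codon 3: AUC Ile / AUA Ile — synonymous.
Codon 4: AGU Ser / AGU Ser — identical.
Codon 5: ACG Thr / ACC Thr — synonymous.
Codon 6: CGG Arg / CGG Arg — identical.
Codon 7: AAC Asn / AAC Asn — identical.
Codon 8: CCC Pro / AAA Lys — nonsynonymous.
Synonymous differences: 2.

2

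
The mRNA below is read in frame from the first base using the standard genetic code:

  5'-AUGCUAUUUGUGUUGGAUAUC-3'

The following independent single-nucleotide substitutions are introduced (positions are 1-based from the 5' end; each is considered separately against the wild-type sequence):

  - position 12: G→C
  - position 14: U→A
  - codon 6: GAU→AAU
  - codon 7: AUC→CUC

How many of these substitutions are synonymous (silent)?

Codon 4: GUG (Val) → GUC (Val) — synonymous.
Codon 5: UUG (Leu) → UAG (Stop) — nonsense.
Codon 6: GAU (Asp) → AAU (Asn) — missense.
Codon 7: AUC (Ile) → CUC (Leu) — missense.
Synonymous: 1 of 4.

1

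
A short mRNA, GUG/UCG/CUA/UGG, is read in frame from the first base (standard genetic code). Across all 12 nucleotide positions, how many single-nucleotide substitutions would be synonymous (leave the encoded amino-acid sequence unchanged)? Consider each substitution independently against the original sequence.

10

Codon 1 (GUG, Val): 3 synonymous substitutions.
Codon 2 (UCG, Ser): 3 synonymous substitutions.
Codon 3 (CUA, Leu): 4 synonymous substitutions.
Codon 4 (UGG, Trp): 0 synonymous substitutions.
Total: 3 + 3 + 4 + 0 = 10.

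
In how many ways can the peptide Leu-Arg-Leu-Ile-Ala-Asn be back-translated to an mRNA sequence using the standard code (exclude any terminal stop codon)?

Leu: 6 codons.
Arg: 6 codons.
Leu: 6 codons.
Ile: 3 codons.
Ala: 4 codons.
Asn: 2 codons.
6 × 6 × 6 × 3 × 4 × 2 = 5184.

5184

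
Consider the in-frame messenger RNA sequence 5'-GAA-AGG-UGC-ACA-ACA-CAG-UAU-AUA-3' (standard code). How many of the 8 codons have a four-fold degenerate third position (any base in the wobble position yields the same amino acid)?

2

Codon 1 GAA (Glu): third position 2-fold.
Codon 2 AGG (Arg): third position 2-fold.
Codon 3 UGC (Cys): third position 2-fold.
Codon 4 ACA (Thr): third position 4-fold.
Codon 5 ACA (Thr): third position 4-fold.
Codon 6 CAG (Gln): third position 2-fold.
Codon 7 UAU (Tyr): third position 2-fold.
Codon 8 AUA (Ile): third position 3-fold.
Four-fold degenerate third positions: 2.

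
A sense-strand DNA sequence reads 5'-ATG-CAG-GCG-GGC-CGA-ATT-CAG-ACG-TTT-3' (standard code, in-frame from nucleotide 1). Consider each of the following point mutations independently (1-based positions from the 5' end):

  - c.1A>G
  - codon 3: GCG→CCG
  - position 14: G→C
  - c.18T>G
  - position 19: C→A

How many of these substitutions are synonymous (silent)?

0

Codon 1: ATG (Met) → GTG (Val) — missense.
Codon 3: GCG (Ala) → CCG (Pro) — missense.
Codon 5: CGA (Arg) → CCA (Pro) — missense.
Codon 6: ATT (Ile) → ATG (Met) — missense.
Codon 7: CAG (Gln) → AAG (Lys) — missense.
Synonymous: 0 of 5.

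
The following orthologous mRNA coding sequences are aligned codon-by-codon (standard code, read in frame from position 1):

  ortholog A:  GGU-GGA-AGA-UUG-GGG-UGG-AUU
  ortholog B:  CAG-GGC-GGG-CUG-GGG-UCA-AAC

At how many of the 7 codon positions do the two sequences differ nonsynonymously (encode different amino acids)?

4

Codon 1: GGU Gly / CAG Gln — nonsynonymous.
Codon 2: GGA Gly / GGC Gly — synonymous.
Codon 3: AGA Arg / GGG Gly — nonsynonymous.
Codon 4: UUG Leu / CUG Leu — synonymous.
Codon 5: GGG Gly / GGG Gly — identical.
Codon 6: UGG Trp / UCA Ser — nonsynonymous.
Codon 7: AUU Ile / AAC Asn — nonsynonymous.
Nonsynonymous differences: 4.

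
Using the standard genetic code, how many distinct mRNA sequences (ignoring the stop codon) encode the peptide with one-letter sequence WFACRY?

192

Trp: 1 codon.
Phe: 2 codons.
Ala: 4 codons.
Cys: 2 codons.
Arg: 6 codons.
Tyr: 2 codons.
1 × 2 × 4 × 2 × 6 × 2 = 192.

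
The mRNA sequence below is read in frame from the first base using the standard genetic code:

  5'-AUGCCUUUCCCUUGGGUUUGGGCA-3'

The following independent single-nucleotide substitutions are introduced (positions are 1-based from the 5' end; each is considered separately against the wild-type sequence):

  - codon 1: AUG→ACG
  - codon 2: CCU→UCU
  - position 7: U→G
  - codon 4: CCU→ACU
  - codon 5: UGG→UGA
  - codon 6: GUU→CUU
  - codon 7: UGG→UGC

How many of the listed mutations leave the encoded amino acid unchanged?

Codon 1: AUG (Met) → ACG (Thr) — missense.
Codon 2: CCU (Pro) → UCU (Ser) — missense.
Codon 3: UUC (Phe) → GUC (Val) — missense.
Codon 4: CCU (Pro) → ACU (Thr) — missense.
Codon 5: UGG (Trp) → UGA (Stop) — nonsense.
Codon 6: GUU (Val) → CUU (Leu) — missense.
Codon 7: UGG (Trp) → UGC (Cys) — missense.
Synonymous: 0 of 7.

0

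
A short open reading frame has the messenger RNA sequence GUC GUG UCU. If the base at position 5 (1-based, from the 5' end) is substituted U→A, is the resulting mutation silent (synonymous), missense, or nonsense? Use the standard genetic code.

Position 5 falls in codon 2: GUG → Val.
After the substitution the codon is GAG → Glu.
Val ≠ Glu, so this is a missense mutation.

missense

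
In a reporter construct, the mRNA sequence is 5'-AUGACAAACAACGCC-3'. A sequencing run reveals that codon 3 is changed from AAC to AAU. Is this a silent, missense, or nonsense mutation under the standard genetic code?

Position 9 falls in codon 3: AAC → Asn.
After the substitution the codon is AAU → Asn.
Both encode Asn, so the change is synonymous.

silent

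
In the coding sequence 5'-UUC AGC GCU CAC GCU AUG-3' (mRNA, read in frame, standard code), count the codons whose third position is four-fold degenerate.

2

Codon 1 UUC (Phe): third position 2-fold.
Codon 2 AGC (Ser): third position 2-fold.
Codon 3 GCU (Ala): third position 4-fold.
Codon 4 CAC (His): third position 2-fold.
Codon 5 GCU (Ala): third position 4-fold.
Codon 6 AUG (Met): third position 1-fold.
Four-fold degenerate third positions: 2.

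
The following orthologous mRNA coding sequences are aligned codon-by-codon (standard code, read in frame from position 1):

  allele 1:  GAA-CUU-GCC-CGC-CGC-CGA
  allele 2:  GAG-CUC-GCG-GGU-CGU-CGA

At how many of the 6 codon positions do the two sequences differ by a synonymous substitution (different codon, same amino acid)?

4

Codon 1: GAA Glu / GAG Glu — synonymous.
Codon 2: CUU Leu / CUC Leu — synonymous.
Codon 3: GCC Ala / GCG Ala — synonymous.
Codon 4: CGC Arg / GGU Gly — nonsynonymous.
Codon 5: CGC Arg / CGU Arg — synonymous.
Codon 6: CGA Arg / CGA Arg — identical.
Synonymous differences: 4.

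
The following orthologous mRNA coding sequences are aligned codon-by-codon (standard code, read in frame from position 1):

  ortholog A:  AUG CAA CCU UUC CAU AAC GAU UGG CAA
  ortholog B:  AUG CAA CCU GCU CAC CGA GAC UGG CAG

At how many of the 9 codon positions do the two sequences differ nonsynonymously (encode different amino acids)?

2

Codon 1: AUG Met / AUG Met — identical.
Codon 2: CAA Gln / CAA Gln — identical.
Codon 3: CCU Pro / CCU Pro — identical.
Codon 4: UUC Phe / GCU Ala — nonsynonymous.
Codon 5: CAU His / CAC His — synonymous.
Codon 6: AAC Asn / CGA Arg — nonsynonymous.
Codon 7: GAU Asp / GAC Asp — synonymous.
Codon 8: UGG Trp / UGG Trp — identical.
Codon 9: CAA Gln / CAG Gln — synonymous.
Nonsynonymous differences: 2.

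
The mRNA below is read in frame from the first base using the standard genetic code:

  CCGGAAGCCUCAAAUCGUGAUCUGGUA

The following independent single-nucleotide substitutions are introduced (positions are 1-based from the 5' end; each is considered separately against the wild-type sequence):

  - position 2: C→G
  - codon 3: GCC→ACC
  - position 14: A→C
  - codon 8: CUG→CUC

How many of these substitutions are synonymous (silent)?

Codon 1: CCG (Pro) → CGG (Arg) — missense.
Codon 3: GCC (Ala) → ACC (Thr) — missense.
Codon 5: AAU (Asn) → ACU (Thr) — missense.
Codon 8: CUG (Leu) → CUC (Leu) — synonymous.
Synonymous: 1 of 4.

1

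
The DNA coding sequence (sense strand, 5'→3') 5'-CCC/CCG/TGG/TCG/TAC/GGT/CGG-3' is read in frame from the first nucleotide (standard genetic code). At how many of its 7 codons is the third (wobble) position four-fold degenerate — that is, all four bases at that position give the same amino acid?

Codon 1 CCC (Pro): third position 4-fold.
Codon 2 CCG (Pro): third position 4-fold.
Codon 3 TGG (Trp): third position 1-fold.
Codon 4 TCG (Ser): third position 4-fold.
Codon 5 TAC (Tyr): third position 2-fold.
Codon 6 GGT (Gly): third position 4-fold.
Codon 7 CGG (Arg): third position 4-fold.
Four-fold degenerate third positions: 5.

5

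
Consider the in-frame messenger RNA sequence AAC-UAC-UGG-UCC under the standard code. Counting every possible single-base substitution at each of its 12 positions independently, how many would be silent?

5

Codon 1 (AAC, Asn): 1 synonymous substitution.
Codon 2 (UAC, Tyr): 1 synonymous substitution.
Codon 3 (UGG, Trp): 0 synonymous substitutions.
Codon 4 (UCC, Ser): 3 synonymous substitutions.
Total: 1 + 1 + 0 + 3 = 5.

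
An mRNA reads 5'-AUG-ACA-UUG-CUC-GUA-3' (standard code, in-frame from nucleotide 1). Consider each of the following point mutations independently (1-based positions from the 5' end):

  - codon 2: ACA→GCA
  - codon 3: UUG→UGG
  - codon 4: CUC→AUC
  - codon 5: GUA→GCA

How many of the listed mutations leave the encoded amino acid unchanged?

Codon 2: ACA (Thr) → GCA (Ala) — missense.
Codon 3: UUG (Leu) → UGG (Trp) — missense.
Codon 4: CUC (Leu) → AUC (Ile) — missense.
Codon 5: GUA (Val) → GCA (Ala) — missense.
Synonymous: 0 of 4.

0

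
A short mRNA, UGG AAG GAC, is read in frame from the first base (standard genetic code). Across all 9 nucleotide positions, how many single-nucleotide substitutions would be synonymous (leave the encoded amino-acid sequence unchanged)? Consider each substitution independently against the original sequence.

Codon 1 (UGG, Trp): 0 synonymous substitutions.
Codon 2 (AAG, Lys): 1 synonymous substitution.
Codon 3 (GAC, Asp): 1 synonymous substitution.
Total: 0 + 1 + 1 = 2.

2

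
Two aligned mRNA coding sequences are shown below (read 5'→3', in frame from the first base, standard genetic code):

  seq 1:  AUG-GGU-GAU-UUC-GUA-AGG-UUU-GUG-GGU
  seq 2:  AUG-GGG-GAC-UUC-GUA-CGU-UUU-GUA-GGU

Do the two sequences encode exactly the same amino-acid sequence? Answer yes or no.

yes

Codon 1: AUG Met / AUG Met — identical.
Codon 2: GGU Gly / GGG Gly — synonymous.
Codon 3: GAU Asp / GAC Asp — synonymous.
Codon 4: UUC Phe / UUC Phe — identical.
Codon 5: GUA Val / GUA Val — identical.
Codon 6: AGG Arg / CGU Arg — synonymous.
Codon 7: UUU Phe / UUU Phe — identical.
Codon 8: GUG Val / GUA Val — synonymous.
Codon 9: GGU Gly / GGU Gly — identical.
Nonsynonymous differences: 0 → same protein.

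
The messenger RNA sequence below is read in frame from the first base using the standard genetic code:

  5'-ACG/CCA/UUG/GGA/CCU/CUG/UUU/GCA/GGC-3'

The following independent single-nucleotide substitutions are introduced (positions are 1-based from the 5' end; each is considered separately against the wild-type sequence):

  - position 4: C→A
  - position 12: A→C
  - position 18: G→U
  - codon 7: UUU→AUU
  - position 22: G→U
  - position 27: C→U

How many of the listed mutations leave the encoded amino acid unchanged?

3

Codon 2: CCA (Pro) → ACA (Thr) — missense.
Codon 4: GGA (Gly) → GGC (Gly) — synonymous.
Codon 6: CUG (Leu) → CUU (Leu) — synonymous.
Codon 7: UUU (Phe) → AUU (Ile) — missense.
Codon 8: GCA (Ala) → UCA (Ser) — missense.
Codon 9: GGC (Gly) → GGU (Gly) — synonymous.
Synonymous: 3 of 6.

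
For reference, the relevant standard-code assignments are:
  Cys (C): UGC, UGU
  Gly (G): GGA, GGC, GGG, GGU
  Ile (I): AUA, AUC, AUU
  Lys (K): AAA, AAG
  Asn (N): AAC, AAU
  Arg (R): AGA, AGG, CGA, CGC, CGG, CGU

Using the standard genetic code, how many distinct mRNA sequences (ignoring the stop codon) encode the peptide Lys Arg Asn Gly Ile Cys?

576

Lys: 2 codons.
Arg: 6 codons.
Asn: 2 codons.
Gly: 4 codons.
Ile: 3 codons.
Cys: 2 codons.
2 × 6 × 2 × 4 × 3 × 2 = 576.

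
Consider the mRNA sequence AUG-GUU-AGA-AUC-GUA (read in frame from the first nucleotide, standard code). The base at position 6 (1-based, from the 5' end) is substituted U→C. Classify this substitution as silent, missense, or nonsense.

silent

Position 6 falls in codon 2: GUU → Val.
After the substitution the codon is GUC → Val.
Both encode Val, so the change is synonymous.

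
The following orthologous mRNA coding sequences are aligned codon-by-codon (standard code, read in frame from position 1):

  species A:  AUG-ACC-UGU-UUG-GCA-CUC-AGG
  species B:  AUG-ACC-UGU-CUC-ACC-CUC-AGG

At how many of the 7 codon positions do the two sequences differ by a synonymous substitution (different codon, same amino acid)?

1

Codon 1: AUG Met / AUG Met — identical.
Codon 2: ACC Thr / ACC Thr — identical.
Codon 3: UGU Cys / UGU Cys — identical.
Codon 4: UUG Leu / CUC Leu — synonymous.
Codon 5: GCA Ala / ACC Thr — nonsynonymous.
Codon 6: CUC Leu / CUC Leu — identical.
Codon 7: AGG Arg / AGG Arg — identical.
Synonymous differences: 1.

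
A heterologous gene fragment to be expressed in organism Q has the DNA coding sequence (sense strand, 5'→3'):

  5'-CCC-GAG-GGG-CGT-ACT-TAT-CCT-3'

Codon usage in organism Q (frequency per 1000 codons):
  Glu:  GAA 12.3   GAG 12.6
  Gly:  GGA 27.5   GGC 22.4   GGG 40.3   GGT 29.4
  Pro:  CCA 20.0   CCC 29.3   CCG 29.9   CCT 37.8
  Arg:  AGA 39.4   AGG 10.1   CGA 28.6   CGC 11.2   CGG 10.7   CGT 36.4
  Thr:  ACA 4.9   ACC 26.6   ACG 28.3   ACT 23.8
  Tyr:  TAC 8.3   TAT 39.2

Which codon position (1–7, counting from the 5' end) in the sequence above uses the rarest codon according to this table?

Codon 1 CCC (Pro): 29.3 per 1000.
Codon 2 GAG (Glu): 12.6 per 1000.
Codon 3 GGG (Gly): 40.3 per 1000.
Codon 4 CGT (Arg): 36.4 per 1000.
Codon 5 ACT (Thr): 23.8 per 1000.
Codon 6 TAT (Tyr): 39.2 per 1000.
Codon 7 CCT (Pro): 37.8 per 1000.
Lowest frequency is 12.6 at codon 2.

2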